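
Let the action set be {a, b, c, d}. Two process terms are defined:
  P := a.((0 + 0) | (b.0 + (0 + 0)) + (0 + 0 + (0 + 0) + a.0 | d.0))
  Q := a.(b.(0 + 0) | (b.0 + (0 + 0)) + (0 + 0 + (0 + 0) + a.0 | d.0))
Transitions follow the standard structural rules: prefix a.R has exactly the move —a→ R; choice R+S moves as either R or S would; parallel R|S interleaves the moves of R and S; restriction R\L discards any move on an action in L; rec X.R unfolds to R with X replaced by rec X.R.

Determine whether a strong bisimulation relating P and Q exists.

P ≁ Q

Reachable graph of P (6 states):
  m0 = a.((0 + 0) | (b.0 + (0 + 0)) + (0 + 0 + (0 + 0) + a.0 | d.0)) ⊢ —a→ m1
  m1 = (0 + 0) | (b.0 + (0 + 0)) + (0 + 0 + (0 + 0) + a.0 | d.0) ⊢ —a→ m2, —b→ m3, —d→ m4
  m2 = 0 | d.0 ⊢ —d→ m5
  m3 = (0 + 0) | 0 ⊢ ·
  m4 = a.0 | 0 ⊢ —a→ m5
  m5 = 0 | 0 ⊢ ·
Reachable graph of Q (8 states):
  n0 = a.(b.(0 + 0) | (b.0 + (0 + 0)) + (0 + 0 + (0 + 0) + a.0 | d.0)) ⊢ —a→ n1
  n1 = b.(0 + 0) | (b.0 + (0 + 0)) + (0 + 0 + (0 + 0) + a.0 | d.0) ⊢ —a→ n2, —b→ n3, —b→ n4, —d→ n5
  n2 = 0 | d.0 ⊢ —d→ n6
  n3 = (0 + 0) | (b.0 + (0 + 0)) ⊢ —b→ n7
  n4 = b.(0 + 0) | 0 ⊢ —b→ n7
  n5 = a.0 | 0 ⊢ —a→ n6
  n6 = 0 | 0 ⊢ ·
  n7 = (0 + 0) | 0 ⊢ ·
Bisimilarity quotient blocks:
  B0 = {m0}
  B1 = {m1}
  B2 = {m2, n2}
  B3 = {m3, m5, n6, n7}
  B4 = {m4, n5}
  B5 = {n0}
  B6 = {n1}
  B7 = {n3, n4}
m0 ∈ B0, n0 ∈ B5 → different blocks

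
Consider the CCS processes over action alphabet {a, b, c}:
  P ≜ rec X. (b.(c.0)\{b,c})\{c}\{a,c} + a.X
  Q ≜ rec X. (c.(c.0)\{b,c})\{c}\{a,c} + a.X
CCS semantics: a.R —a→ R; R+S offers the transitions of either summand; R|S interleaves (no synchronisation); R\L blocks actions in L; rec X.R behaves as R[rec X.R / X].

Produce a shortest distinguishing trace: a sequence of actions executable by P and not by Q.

Reachable graph of P (2 states):
  m0 = rec X. (b.(c.0)\{b,c})\{c}\{a,c} + a.X :: =a=> m0, =b=> m1
  m1 = (c.0)\{b,c}\{c}\{a,c} :: (no moves)
Reachable graph of Q (1 states):
  n0 = rec X. (c.(c.0)\{b,c})\{c}\{a,c} + a.X :: =a=> n0
Trace ⟨b⟩ through P, begin at {m0}:
  step 1 (b): {m1}
  ✓ P
Trace ⟨b⟩ through Q, begin at {n0}:
  step 1 (b): ∅  — Q cannot continue

b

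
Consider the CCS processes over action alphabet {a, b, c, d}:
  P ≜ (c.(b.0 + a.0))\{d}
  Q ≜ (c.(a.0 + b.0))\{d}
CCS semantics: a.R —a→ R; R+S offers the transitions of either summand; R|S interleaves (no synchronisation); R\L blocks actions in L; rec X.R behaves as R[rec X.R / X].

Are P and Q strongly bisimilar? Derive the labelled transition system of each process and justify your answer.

bisimilar

Reachable graph of P (3 states):
  s0 = (c.(b.0 + a.0))\{d} has moves =c=> s1
  s1 = (b.0 + a.0)\{d} has moves =a=> s2, =b=> s2
  s2 = 0\{d} has moves deadlocked
Reachable graph of Q (3 states):
  t0 = (c.(a.0 + b.0))\{d} has moves =c=> t1
  t1 = (a.0 + b.0)\{d} has moves =a=> t2, =b=> t2
  t2 = 0\{d} has moves deadlocked
Bisimilarity quotient blocks:
  B0 = {s0, t0}
  B1 = {s1, t1}
  B2 = {s2, t2}
s0 ∈ B0, t0 ∈ B0 → same block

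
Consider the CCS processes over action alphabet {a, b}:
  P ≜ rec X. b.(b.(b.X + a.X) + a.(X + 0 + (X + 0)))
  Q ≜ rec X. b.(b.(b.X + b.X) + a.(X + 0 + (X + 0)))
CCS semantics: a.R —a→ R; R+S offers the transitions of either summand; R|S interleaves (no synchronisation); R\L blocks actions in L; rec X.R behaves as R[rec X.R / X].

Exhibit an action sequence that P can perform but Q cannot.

LTS(P): 4 reachable states
  u0 = rec X. b.(b.(b.X + a.X) + a.(X + 0 + (X + 0))) → -b-> u1
  u1 = b.(b.(rec X. b.(b.(b.X + a.X) + a.(X + 0 + (X + 0)))) + a.(rec X. b.(b.(b.X + a.X) + a.(X + 0 + (X + 0))))) + a.((rec X. b.(b.(b.X + a.X) + a.(X + 0 + (X + 0)))) + 0 + ((rec X. b.(b.(b.X + a.X) + a.(X + 0 + (X + 0)))) + 0)) → -a-> u2, -b-> u3
  u2 = (rec X. b.(b.(b.X + a.X) + a.(X + 0 + (X + 0)))) + 0 + ((rec X. b.(b.(b.X + a.X) + a.(X + 0 + (X + 0)))) + 0) → -b-> u1
  u3 = b.(rec X. b.(b.(b.X + a.X) + a.(X + 0 + (X + 0)))) + a.(rec X. b.(b.(b.X + a.X) + a.(X + 0 + (X + 0)))) → -a-> u0, -b-> u0
LTS(Q): 4 reachable states
  v0 = rec X. b.(b.(b.X + b.X) + a.(X + 0 + (X + 0))) → -b-> v1
  v1 = b.(b.(rec X. b.(b.(b.X + b.X) + a.(X + 0 + (X + 0)))) + b.(rec X. b.(b.(b.X + b.X) + a.(X + 0 + (X + 0))))) + a.((rec X. b.(b.(b.X + b.X) + a.(X + 0 + (X + 0)))) + 0 + ((rec X. b.(b.(b.X + b.X) + a.(X + 0 + (X + 0)))) + 0)) → -a-> v2, -b-> v3
  v2 = (rec X. b.(b.(b.X + b.X) + a.(X + 0 + (X + 0)))) + 0 + ((rec X. b.(b.(b.X + b.X) + a.(X + 0 + (X + 0)))) + 0) → -b-> v1
  v3 = b.(rec X. b.(b.(b.X + b.X) + a.(X + 0 + (X + 0)))) + b.(rec X. b.(b.(b.X + b.X) + a.(X + 0 + (X + 0)))) → -b-> v0
Trace ⟨bba⟩ through P, begin at {u0}:
  after b @ step 1: {u1}
  after b @ step 2: {u3}
  after a @ step 3: {u0}
  ✓ P
Trace ⟨bba⟩ through Q, begin at {v0}:
  after b @ step 1: {v1}
  after b @ step 2: {v3}
  after a @ step 3: no successor for Q

bba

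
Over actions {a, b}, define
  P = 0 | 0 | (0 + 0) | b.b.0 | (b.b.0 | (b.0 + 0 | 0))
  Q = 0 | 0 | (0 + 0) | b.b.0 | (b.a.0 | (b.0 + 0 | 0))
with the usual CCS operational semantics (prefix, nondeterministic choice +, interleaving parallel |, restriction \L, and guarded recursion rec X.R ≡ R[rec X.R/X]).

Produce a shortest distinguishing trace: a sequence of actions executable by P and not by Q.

bbbbb

Reachable graph of P (18 states):
  m0 = 0 | 0 | (0 + 0) | b.b.0 | (b.b.0 | (b.0 + 0 | 0)) | ··b··> m1, ··b··> m2, ··b··> m3
  m1 = 0 | 0 | (0 + 0) | b.0 | (b.b.0 | (b.0 + 0 | 0)) | ··b··> m4, ··b··> m5, ··b··> m6
  m2 = 0 | 0 | (0 + 0) | b.b.0 | (b.0 | (b.0 + 0 | 0)) | ··b··> m5, ··b··> m7, ··b··> m8
  m3 = 0 | 0 | (0 + 0) | b.b.0 | (b.b.0 | 0) | ··b··> m6, ··b··> m8
  m4 = 0 | 0 | (0 + 0) | 0 | (b.b.0 | (b.0 + 0 | 0)) | ··b··> m10, ··b··> m9
  m5 = 0 | 0 | (0 + 0) | b.0 | (b.0 | (b.0 + 0 | 0)) | ··b··> m11, ··b··> m12, ··b··> m9
  m6 = 0 | 0 | (0 + 0) | b.0 | (b.b.0 | 0) | ··b··> m10, ··b··> m12
  m7 = 0 | 0 | (0 + 0) | b.b.0 | (0 | (b.0 + 0 | 0)) | ··b··> m11, ··b··> m13
  m8 = 0 | 0 | (0 + 0) | b.b.0 | (b.0 | 0) | ··b··> m12, ··b··> m13
  m9 = 0 | 0 | (0 + 0) | 0 | (b.0 | (b.0 + 0 | 0)) | ··b··> m14, ··b··> m15
  m10 = 0 | 0 | (0 + 0) | 0 | (b.b.0 | 0) | ··b··> m15
  m11 = 0 | 0 | (0 + 0) | b.0 | (0 | (b.0 + 0 | 0)) | ··b··> m14, ··b··> m16
  m12 = 0 | 0 | (0 + 0) | b.0 | (b.0 | 0) | ··b··> m15, ··b··> m16
  m13 = 0 | 0 | (0 + 0) | b.b.0 | (0 | 0) | ··b··> m16
  m14 = 0 | 0 | (0 + 0) | 0 | (0 | (b.0 + 0 | 0)) | ··b··> m17
  m15 = 0 | 0 | (0 + 0) | 0 | (b.0 | 0) | ··b··> m17
  m16 = 0 | 0 | (0 + 0) | b.0 | (0 | 0) | ··b··> m17
  m17 = 0 | 0 | (0 + 0) | 0 | (0 | 0) | (no moves)
Reachable graph of Q (18 states):
  n0 = 0 | 0 | (0 + 0) | b.b.0 | (b.a.0 | (b.0 + 0 | 0)) | ··b··> n1, ··b··> n2, ··b··> n3
  n1 = 0 | 0 | (0 + 0) | b.0 | (b.a.0 | (b.0 + 0 | 0)) | ··b··> n4, ··b··> n5, ··b··> n6
  n2 = 0 | 0 | (0 + 0) | b.b.0 | (a.0 | (b.0 + 0 | 0)) | ··a··> n7, ··b··> n5, ··b··> n8
  n3 = 0 | 0 | (0 + 0) | b.b.0 | (b.a.0 | 0) | ··b··> n6, ··b··> n8
  n4 = 0 | 0 | (0 + 0) | 0 | (b.a.0 | (b.0 + 0 | 0)) | ··b··> n10, ··b··> n9
  n5 = 0 | 0 | (0 + 0) | b.0 | (a.0 | (b.0 + 0 | 0)) | ··a··> n11, ··b··> n12, ··b··> n9
  n6 = 0 | 0 | (0 + 0) | b.0 | (b.a.0 | 0) | ··b··> n10, ··b··> n12
  n7 = 0 | 0 | (0 + 0) | b.b.0 | (0 | (b.0 + 0 | 0)) | ··b··> n11, ··b··> n13
  n8 = 0 | 0 | (0 + 0) | b.b.0 | (a.0 | 0) | ··a··> n13, ··b··> n12
  n9 = 0 | 0 | (0 + 0) | 0 | (a.0 | (b.0 + 0 | 0)) | ··a··> n14, ··b··> n15
  n10 = 0 | 0 | (0 + 0) | 0 | (b.a.0 | 0) | ··b··> n15
  n11 = 0 | 0 | (0 + 0) | b.0 | (0 | (b.0 + 0 | 0)) | ··b··> n14, ··b··> n16
  n12 = 0 | 0 | (0 + 0) | b.0 | (a.0 | 0) | ··a··> n16, ··b··> n15
  n13 = 0 | 0 | (0 + 0) | b.b.0 | (0 | 0) | ··b··> n16
  n14 = 0 | 0 | (0 + 0) | 0 | (0 | (b.0 + 0 | 0)) | ··b··> n17
  n15 = 0 | 0 | (0 + 0) | 0 | (a.0 | 0) | ··a··> n17
  n16 = 0 | 0 | (0 + 0) | b.0 | (0 | 0) | ··b··> n17
  n17 = 0 | 0 | (0 + 0) | 0 | (0 | 0) | (no moves)
Run σ = ⟨bbbbb⟩ on P: start {m0}
  step 1 (b): {m1, m2, m3}
  step 2 (b): {m4, m5, m6, m7, m8}
  step 3 (b): {m10, m11, m12, m13, m9}
  step 4 (b): {m14, m15, m16}
  step 5 (b): {m17}
  P completes σ.
Run σ = ⟨bbbbb⟩ on Q: start {n0}
  step 1 (b): {n1, n2, n3}
  step 2 (b): {n4, n5, n6, n8}
  step 3 (b): {n10, n12, n9}
  step 4 (b): {n15}
  step 5 (b): ∅  — Q cannot continue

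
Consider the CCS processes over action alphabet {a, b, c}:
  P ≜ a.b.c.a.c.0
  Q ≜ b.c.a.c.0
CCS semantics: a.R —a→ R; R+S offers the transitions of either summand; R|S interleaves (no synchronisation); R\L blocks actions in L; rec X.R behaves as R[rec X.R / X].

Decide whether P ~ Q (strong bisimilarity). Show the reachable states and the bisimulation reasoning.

not bisimilar

Reachable graph of P (6 states):
  u0 = a.b.c.a.c.0 :: =a=> u1
  u1 = b.c.a.c.0 :: =b=> u2
  u2 = c.a.c.0 :: =c=> u3
  u3 = a.c.0 :: =a=> u4
  u4 = c.0 :: =c=> u5
  u5 = 0 :: deadlocked
Reachable graph of Q (5 states):
  v0 = b.c.a.c.0 :: =b=> v1
  v1 = c.a.c.0 :: =c=> v2
  v2 = a.c.0 :: =a=> v3
  v3 = c.0 :: =c=> v4
  v4 = 0 :: deadlocked
Coarsest stable partition (strong bisimilarity classes):
  B0 = {u0}
  B1 = {u1, v0}
  B2 = {u2, v1}
  B3 = {u3, v2}
  B4 = {u4, v3}
  B5 = {u5, v4}
u0 ∈ B0, v0 ∈ B1 → different blocks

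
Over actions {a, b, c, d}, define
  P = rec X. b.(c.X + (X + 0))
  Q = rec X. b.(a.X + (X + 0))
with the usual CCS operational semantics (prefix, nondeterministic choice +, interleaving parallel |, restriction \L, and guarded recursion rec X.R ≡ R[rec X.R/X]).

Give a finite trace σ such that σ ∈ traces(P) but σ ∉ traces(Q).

bc

P's transition system — 2 states:
  p0 = rec X. b.(c.X + (X + 0)) → =b=> p1
  p1 = c.(rec X. b.(c.X + (X + 0))) + ((rec X. b.(c.X + (X + 0))) + 0) → =b=> p1, =c=> p0
Q's transition system — 2 states:
  q0 = rec X. b.(a.X + (X + 0)) → =b=> q1
  q1 = a.(rec X. b.(a.X + (X + 0))) + ((rec X. b.(a.X + (X + 0))) + 0) → =a=> q0, =b=> q1
Run σ = ⟨bc⟩ on P: start {p0}
  [1] b ⇒ {p1}
  [2] c ⇒ {p0}
  — P admits the full trace.
Run σ = ⟨bc⟩ on Q: start {q0}
  [1] b ⇒ {q1}
  [2] c ⇒ ∅ (Q stuck)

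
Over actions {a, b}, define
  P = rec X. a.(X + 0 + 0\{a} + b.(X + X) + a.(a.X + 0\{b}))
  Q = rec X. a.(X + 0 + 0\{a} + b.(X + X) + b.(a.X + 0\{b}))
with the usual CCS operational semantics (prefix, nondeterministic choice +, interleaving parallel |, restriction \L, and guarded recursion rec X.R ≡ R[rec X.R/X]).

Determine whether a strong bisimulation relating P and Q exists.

P's transition system — 4 states:
  s0 = rec X. a.(X + 0 + 0\{a} + b.(X + X) + a.(a.X + 0\{b})) :: -a-> s1
  s1 = (rec X. a.(X + 0 + 0\{a} + b.(X + X) + a.(a.X + 0\{b}))) + 0 + 0\{a} + b.((rec X. a.(X + 0 + 0\{a} + b.(X + X) + a.(a.X + 0\{b}))) + (rec X. a.(X + 0 + 0\{a} + b.(X + X) + a.(a.X + 0\{b})))) + a.(a.(rec X. a.(X + 0 + 0\{a} + b.(X + X) + a.(a.X + 0\{b}))) + 0\{b}) :: -a-> s1, -a-> s2, -b-> s3
  s2 = a.(rec X. a.(X + 0 + 0\{a} + b.(X + X) + a.(a.X + 0\{b}))) + 0\{b} :: -a-> s0
  s3 = (rec X. a.(X + 0 + 0\{a} + b.(X + X) + a.(a.X + 0\{b}))) + (rec X. a.(X + 0 + 0\{a} + b.(X + X) + a.(a.X + 0\{b}))) :: -a-> s1
Q's transition system — 4 states:
  t0 = rec X. a.(X + 0 + 0\{a} + b.(X + X) + b.(a.X + 0\{b})) :: -a-> t1
  t1 = (rec X. a.(X + 0 + 0\{a} + b.(X + X) + b.(a.X + 0\{b}))) + 0 + 0\{a} + b.((rec X. a.(X + 0 + 0\{a} + b.(X + X) + b.(a.X + 0\{b}))) + (rec X. a.(X + 0 + 0\{a} + b.(X + X) + b.(a.X + 0\{b})))) + b.(a.(rec X. a.(X + 0 + 0\{a} + b.(X + X) + b.(a.X + 0\{b}))) + 0\{b}) :: -a-> t1, -b-> t2, -b-> t3
  t2 = (rec X. a.(X + 0 + 0\{a} + b.(X + X) + b.(a.X + 0\{b}))) + (rec X. a.(X + 0 + 0\{a} + b.(X + X) + b.(a.X + 0\{b}))) :: -a-> t1
  t3 = a.(rec X. a.(X + 0 + 0\{a} + b.(X + X) + b.(a.X + 0\{b}))) + 0\{b} :: -a-> t0
Partition-refinement fixed point:
  B0 = {s0, s3}
  B1 = {s1}
  B2 = {s2}
  B3 = {t0, t2}
  B4 = {t1}
  B5 = {t3}
s0 ∈ B0, t0 ∈ B3 → different blocks

not bisimilar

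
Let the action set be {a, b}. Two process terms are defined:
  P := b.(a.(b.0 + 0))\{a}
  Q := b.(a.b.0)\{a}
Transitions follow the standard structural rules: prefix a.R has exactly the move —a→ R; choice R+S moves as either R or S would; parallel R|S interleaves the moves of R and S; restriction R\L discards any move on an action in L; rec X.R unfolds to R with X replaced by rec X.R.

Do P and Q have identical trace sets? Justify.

trace-equivalent

P's transition system — 2 states:
  u0 = b.(a.(b.0 + 0))\{a} → —b→ u1
  u1 = (a.(b.0 + 0))\{a} → stopped
Q's transition system — 2 states:
  v0 = b.(a.b.0)\{a} → —b→ v1
  v1 = (a.b.0)\{a} → stopped
Partition-refinement fixed point:
  B0 = {u0, v0}
  B1 = {u1, v1}
u0 ∈ B0, v0 ∈ B0 → same block
Bisimilar ⇒ trace-equivalent.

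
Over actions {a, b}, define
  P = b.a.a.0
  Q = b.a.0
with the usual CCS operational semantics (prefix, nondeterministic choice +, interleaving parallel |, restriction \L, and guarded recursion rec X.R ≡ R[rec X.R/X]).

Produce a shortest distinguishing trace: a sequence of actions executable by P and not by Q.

baa

Reachable graph of P (4 states):
  u0 = b.a.a.0 has moves -b-> u1
  u1 = a.a.0 has moves -a-> u2
  u2 = a.0 has moves -a-> u3
  u3 = 0 has moves stopped
Reachable graph of Q (3 states):
  v0 = b.a.0 has moves -b-> v1
  v1 = a.0 has moves -a-> v2
  v2 = 0 has moves stopped
Trace ⟨baa⟩ through P, begin at {u0}:
  [1] b ⇒ {u1}
  [2] a ⇒ {u2}
  [3] a ⇒ {u3}
  P completes σ.
Trace ⟨baa⟩ through Q, begin at {v0}:
  [1] b ⇒ {v1}
  [2] a ⇒ {v2}
  [3] a ⇒ ∅  — Q cannot continue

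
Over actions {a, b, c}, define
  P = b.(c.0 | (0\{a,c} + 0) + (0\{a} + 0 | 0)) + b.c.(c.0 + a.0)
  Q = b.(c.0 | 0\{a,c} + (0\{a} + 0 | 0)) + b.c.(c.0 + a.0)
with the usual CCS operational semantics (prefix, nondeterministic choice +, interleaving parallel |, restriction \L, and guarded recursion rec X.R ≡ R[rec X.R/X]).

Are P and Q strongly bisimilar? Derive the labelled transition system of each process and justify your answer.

P's transition system — 6 states:
  u0 = b.(c.0 | (0\{a,c} + 0) + (0\{a} + 0 | 0)) + b.c.(c.0 + a.0) | =b=> u1, =b=> u2
  u1 = c.(c.0 + a.0) | =c=> u3
  u2 = c.0 | (0\{a,c} + 0) + (0\{a} + 0 | 0) | =c=> u4
  u3 = c.0 + a.0 | =a=> u5, =c=> u5
  u4 = 0 | (0\{a,c} + 0) | ·
  u5 = 0 | ·
Q's transition system — 6 states:
  v0 = b.(c.0 | 0\{a,c} + (0\{a} + 0 | 0)) + b.c.(c.0 + a.0) | =b=> v1, =b=> v2
  v1 = c.(c.0 + a.0) | =c=> v3
  v2 = c.0 | 0\{a,c} + (0\{a} + 0 | 0) | =c=> v4
  v3 = c.0 + a.0 | =a=> v5, =c=> v5
  v4 = 0 | 0\{a,c} | ·
  v5 = 0 | ·
Coarsest stable partition (strong bisimilarity classes):
  B0 = {u0, v0}
  B1 = {u2, v2}
  B2 = {u4, u5, v4, v5}
  B3 = {u1, v1}
  B4 = {u3, v3}
u0 ∈ B0, v0 ∈ B0 → same block

bisimilar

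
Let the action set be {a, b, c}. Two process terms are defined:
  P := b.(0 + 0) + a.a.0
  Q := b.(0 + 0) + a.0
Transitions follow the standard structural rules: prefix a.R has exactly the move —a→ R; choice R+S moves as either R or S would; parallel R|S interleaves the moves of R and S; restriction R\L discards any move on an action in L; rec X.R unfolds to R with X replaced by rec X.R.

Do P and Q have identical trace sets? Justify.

Reachable graph of P (4 states):
  m0 = b.(0 + 0) + a.a.0 has moves -a-> m1, -b-> m2
  m1 = a.0 has moves -a-> m3
  m2 = 0 + 0 has moves deadlocked
  m3 = 0 has moves deadlocked
Reachable graph of Q (3 states):
  n0 = b.(0 + 0) + a.0 has moves -a-> n1, -b-> n2
  n1 = 0 has moves deadlocked
  n2 = 0 + 0 has moves deadlocked
Executing aa from P (initial set {m0}):
  [1] a ⇒ {m1}
  [2] a ⇒ {m3}
  — P admits the full trace.
Executing aa from Q (initial set {n0}):
  [1] a ⇒ {n1}
  [2] a ⇒ no successor for Q

traces(P) ≠ traces(Q) — witness ⟨aa⟩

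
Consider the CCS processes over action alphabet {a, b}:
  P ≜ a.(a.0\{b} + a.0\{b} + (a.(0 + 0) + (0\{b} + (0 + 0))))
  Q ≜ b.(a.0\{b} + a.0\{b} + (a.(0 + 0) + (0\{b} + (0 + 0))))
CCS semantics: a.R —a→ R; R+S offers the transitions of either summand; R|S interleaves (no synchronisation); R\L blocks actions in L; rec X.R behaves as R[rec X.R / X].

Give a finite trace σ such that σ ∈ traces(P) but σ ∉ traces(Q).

a

Reachable graph of P (4 states):
  p0 = a.(a.0\{b} + a.0\{b} + (a.(0 + 0) + (0\{b} + (0 + 0)))) ⊢ --a--▸ p1
  p1 = a.0\{b} + a.0\{b} + (a.(0 + 0) + (0\{b} + (0 + 0))) ⊢ --a--▸ p2, --a--▸ p3
  p2 = 0 + 0 ⊢ (no moves)
  p3 = 0\{b} ⊢ (no moves)
Reachable graph of Q (4 states):
  q0 = b.(a.0\{b} + a.0\{b} + (a.(0 + 0) + (0\{b} + (0 + 0)))) ⊢ --b--▸ q1
  q1 = a.0\{b} + a.0\{b} + (a.(0 + 0) + (0\{b} + (0 + 0))) ⊢ --a--▸ q2, --a--▸ q3
  q2 = 0 + 0 ⊢ (no moves)
  q3 = 0\{b} ⊢ (no moves)
Executing a from P (initial set {p0}):
  [1] a ⇒ {p1}
  — P admits the full trace.
Executing a from Q (initial set {q0}):
  [1] a ⇒ ∅  — Q cannot continue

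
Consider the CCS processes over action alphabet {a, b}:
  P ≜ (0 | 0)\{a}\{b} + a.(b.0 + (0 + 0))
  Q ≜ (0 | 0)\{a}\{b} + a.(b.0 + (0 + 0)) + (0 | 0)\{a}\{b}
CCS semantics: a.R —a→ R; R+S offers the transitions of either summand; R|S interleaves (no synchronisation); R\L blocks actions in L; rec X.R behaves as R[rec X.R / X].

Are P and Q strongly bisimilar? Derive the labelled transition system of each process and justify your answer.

P's transition system — 3 states:
  u0 = (0 | 0)\{a}\{b} + a.(b.0 + (0 + 0)) ⊢ --a--▸ u1
  u1 = b.0 + (0 + 0) ⊢ --b--▸ u2
  u2 = 0 ⊢ stopped
Q's transition system — 3 states:
  v0 = (0 | 0)\{a}\{b} + a.(b.0 + (0 + 0)) + (0 | 0)\{a}\{b} ⊢ --a--▸ v1
  v1 = b.0 + (0 + 0) ⊢ --b--▸ v2
  v2 = 0 ⊢ stopped
Partition-refinement fixed point:
  B0 = {u0, v0}
  B1 = {u1, v1}
  B2 = {u2, v2}
u0 ∈ B0, v0 ∈ B0 → same block

P ~ Q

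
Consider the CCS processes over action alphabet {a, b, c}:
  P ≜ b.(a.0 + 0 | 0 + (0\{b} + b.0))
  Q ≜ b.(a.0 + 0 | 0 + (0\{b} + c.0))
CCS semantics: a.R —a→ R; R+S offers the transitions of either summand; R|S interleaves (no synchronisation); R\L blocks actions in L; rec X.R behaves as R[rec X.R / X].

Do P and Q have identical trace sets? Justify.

LTS(P): 3 reachable states
  p0 = b.(a.0 + 0 | 0 + (0\{b} + b.0)) → --b--▸ p1
  p1 = a.0 + 0 | 0 + (0\{b} + b.0) → --a--▸ p2, --b--▸ p2
  p2 = 0 → deadlocked
LTS(Q): 3 reachable states
  q0 = b.(a.0 + 0 | 0 + (0\{b} + c.0)) → --b--▸ q1
  q1 = a.0 + 0 | 0 + (0\{b} + c.0) → --a--▸ q2, --c--▸ q2
  q2 = 0 → deadlocked
Executing bb from P (initial set {p0}):
  step 1 (b): {p1}
  step 2 (b): {p2}
  P completes σ.
Executing bb from Q (initial set {q0}):
  step 1 (b): {q1}
  step 2 (b): no successor for Q

traces(P) ≠ traces(Q) — witness ⟨bb⟩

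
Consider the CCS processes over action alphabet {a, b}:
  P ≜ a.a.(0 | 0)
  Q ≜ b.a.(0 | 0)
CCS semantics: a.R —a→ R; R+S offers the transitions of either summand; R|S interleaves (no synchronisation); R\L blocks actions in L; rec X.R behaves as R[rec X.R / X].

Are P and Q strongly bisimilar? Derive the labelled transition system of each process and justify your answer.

P's transition system — 3 states:
  s0 = a.a.(0 | 0) :: -a-> s1
  s1 = a.(0 | 0) :: -a-> s2
  s2 = 0 | 0 :: ·
Q's transition system — 3 states:
  t0 = b.a.(0 | 0) :: -b-> t1
  t1 = a.(0 | 0) :: -a-> t2
  t2 = 0 | 0 :: ·
Bisimilarity quotient blocks:
  B0 = {s0}
  B1 = {s1, t1}
  B2 = {s2, t2}
  B3 = {t0}
s0 ∈ B0, t0 ∈ B3 → different blocks

NO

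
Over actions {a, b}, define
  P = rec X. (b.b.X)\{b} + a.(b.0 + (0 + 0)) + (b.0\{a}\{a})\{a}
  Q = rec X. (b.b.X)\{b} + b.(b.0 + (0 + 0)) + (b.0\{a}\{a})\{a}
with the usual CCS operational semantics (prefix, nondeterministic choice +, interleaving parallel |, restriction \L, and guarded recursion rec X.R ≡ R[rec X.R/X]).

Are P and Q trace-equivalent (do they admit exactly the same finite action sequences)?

NO — witness ⟨a⟩

LTS(P): 4 reachable states
  s0 = rec X. (b.b.X)\{b} + a.(b.0 + (0 + 0)) + (b.0\{a}\{a})\{a} ⊢ -a-> s1, -b-> s2
  s1 = b.0 + (0 + 0) ⊢ -b-> s3
  s2 = 0\{a}\{a}\{a} ⊢ ·
  s3 = 0 ⊢ ·
LTS(Q): 4 reachable states
  t0 = rec X. (b.b.X)\{b} + b.(b.0 + (0 + 0)) + (b.0\{a}\{a})\{a} ⊢ -b-> t1, -b-> t2
  t1 = 0\{a}\{a}\{a} ⊢ ·
  t2 = b.0 + (0 + 0) ⊢ -b-> t3
  t3 = 0 ⊢ ·
Run σ = ⟨a⟩ on P: start {s0}
  [1] a ⇒ {s1}
  P completes σ.
Run σ = ⟨a⟩ on Q: start {t0}
  [1] a ⇒ ∅  — Q cannot continue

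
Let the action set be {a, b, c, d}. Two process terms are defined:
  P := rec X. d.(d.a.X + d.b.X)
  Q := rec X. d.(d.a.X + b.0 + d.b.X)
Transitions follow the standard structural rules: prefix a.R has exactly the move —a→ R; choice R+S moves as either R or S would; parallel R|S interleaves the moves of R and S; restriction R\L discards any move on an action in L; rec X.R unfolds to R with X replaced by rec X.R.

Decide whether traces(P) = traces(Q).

NO — witness ⟨db⟩

P's transition system — 4 states:
  s0 = rec X. d.(d.a.X + d.b.X) :: ··d··> s1
  s1 = d.a.(rec X. d.(d.a.X + d.b.X)) + d.b.(rec X. d.(d.a.X + d.b.X)) :: ··d··> s2, ··d··> s3
  s2 = a.(rec X. d.(d.a.X + d.b.X)) :: ··a··> s0
  s3 = b.(rec X. d.(d.a.X + d.b.X)) :: ··b··> s0
Q's transition system — 5 states:
  t0 = rec X. d.(d.a.X + b.0 + d.b.X) :: ··d··> t1
  t1 = d.a.(rec X. d.(d.a.X + b.0 + d.b.X)) + b.0 + d.b.(rec X. d.(d.a.X + b.0 + d.b.X)) :: ··b··> t2, ··d··> t3, ··d··> t4
  t2 = 0 :: deadlocked
  t3 = a.(rec X. d.(d.a.X + b.0 + d.b.X)) :: ··a··> t0
  t4 = b.(rec X. d.(d.a.X + b.0 + d.b.X)) :: ··b··> t0
Run σ = ⟨db⟩ on Q: start {t0}
  step 1 (d): {t1}
  step 2 (b): {t2}
  ✓ Q
Run σ = ⟨db⟩ on P: start {s0}
  step 1 (d): {s1}
  step 2 (b): ∅  — P cannot continue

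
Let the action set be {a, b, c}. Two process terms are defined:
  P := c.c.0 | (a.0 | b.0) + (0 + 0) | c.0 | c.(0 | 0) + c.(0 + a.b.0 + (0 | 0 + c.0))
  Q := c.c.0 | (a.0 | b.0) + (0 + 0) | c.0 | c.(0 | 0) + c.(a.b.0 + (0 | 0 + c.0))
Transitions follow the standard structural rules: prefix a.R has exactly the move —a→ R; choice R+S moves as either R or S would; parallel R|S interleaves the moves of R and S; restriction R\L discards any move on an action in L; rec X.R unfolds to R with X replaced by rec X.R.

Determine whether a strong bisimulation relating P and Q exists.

Reachable graph of P (18 states):
  m0 = c.c.0 | (a.0 | b.0) + (0 + 0) | c.0 | c.(0 | 0) + c.(0 + a.b.0 + (0 | 0 + c.0)) ⊢ -a-> m1, -b-> m2, -c-> m3, -c-> m4, -c-> m5, -c-> m6
  m1 = c.c.0 | (0 | b.0) ⊢ -b-> m7, -c-> m8
  m2 = c.c.0 | (a.0 | 0) ⊢ -a-> m7, -c-> m9
  m3 = (0 + 0) | 0 | c.(0 | 0) ⊢ -c-> m10
  m4 = (0 + 0) | c.0 | (0 | 0) ⊢ -c-> m10
  m5 = 0 + a.b.0 + (0 | 0 + c.0) ⊢ -a-> m11, -c-> m12
  m6 = c.0 | (a.0 | b.0) ⊢ -a-> m8, -b-> m9, -c-> m13
  m7 = c.c.0 | (0 | 0) ⊢ -c-> m14
  m8 = c.0 | (0 | b.0) ⊢ -b-> m14, -c-> m15
  m9 = c.0 | (a.0 | 0) ⊢ -a-> m14, -c-> m16
  m10 = (0 + 0) | 0 | (0 | 0) ⊢ (no moves)
  m11 = b.0 ⊢ -b-> m12
  m12 = 0 ⊢ (no moves)
  m13 = 0 | (a.0 | b.0) ⊢ -a-> m15, -b-> m16
  m14 = c.0 | (0 | 0) ⊢ -c-> m17
  m15 = 0 | (0 | b.0) ⊢ -b-> m17
  m16 = 0 | (a.0 | 0) ⊢ -a-> m17
  m17 = 0 | (0 | 0) ⊢ (no moves)
Reachable graph of Q (18 states):
  n0 = c.c.0 | (a.0 | b.0) + (0 + 0) | c.0 | c.(0 | 0) + c.(a.b.0 + (0 | 0 + c.0)) ⊢ -a-> n1, -b-> n2, -c-> n3, -c-> n4, -c-> n5, -c-> n6
  n1 = c.c.0 | (0 | b.0) ⊢ -b-> n7, -c-> n8
  n2 = c.c.0 | (a.0 | 0) ⊢ -a-> n7, -c-> n9
  n3 = (0 + 0) | 0 | c.(0 | 0) ⊢ -c-> n10
  n4 = (0 + 0) | c.0 | (0 | 0) ⊢ -c-> n10
  n5 = a.b.0 + (0 | 0 + c.0) ⊢ -a-> n11, -c-> n12
  n6 = c.0 | (a.0 | b.0) ⊢ -a-> n8, -b-> n9, -c-> n13
  n7 = c.c.0 | (0 | 0) ⊢ -c-> n14
  n8 = c.0 | (0 | b.0) ⊢ -b-> n14, -c-> n15
  n9 = c.0 | (a.0 | 0) ⊢ -a-> n14, -c-> n16
  n10 = (0 + 0) | 0 | (0 | 0) ⊢ (no moves)
  n11 = b.0 ⊢ -b-> n12
  n12 = 0 ⊢ (no moves)
  n13 = 0 | (a.0 | b.0) ⊢ -a-> n15, -b-> n16
  n14 = c.0 | (0 | 0) ⊢ -c-> n17
  n15 = 0 | (0 | b.0) ⊢ -b-> n17
  n16 = 0 | (a.0 | 0) ⊢ -a-> n17
  n17 = 0 | (0 | 0) ⊢ (no moves)
Bisimilarity quotient blocks:
  B0 = {m0, n0}
  B1 = {m2, n2}
  B2 = {m7, n7}
  B3 = {m14, m3, m4, n14, n3, n4}
  B4 = {m10, m12, m17, n10, n12, n17}
  B5 = {m9, n9}
  B6 = {m16, n16}
  B7 = {m1, n1}
  B8 = {m8, n8}
  B9 = {m11, m15, n11, n15}
  B10 = {m5, n5}
  B11 = {m6, n6}
  B12 = {m13, n13}
m0 ∈ B0, n0 ∈ B0 → same block

P ~ Q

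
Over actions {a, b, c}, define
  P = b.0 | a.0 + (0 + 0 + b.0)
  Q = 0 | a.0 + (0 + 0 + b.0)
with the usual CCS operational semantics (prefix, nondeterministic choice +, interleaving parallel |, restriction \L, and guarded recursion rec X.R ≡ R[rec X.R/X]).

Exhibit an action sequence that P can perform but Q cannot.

LTS(P): 5 reachable states
  m0 = b.0 | a.0 + (0 + 0 + b.0) → =a=> m1, =b=> m2, =b=> m3
  m1 = b.0 | 0 → =b=> m4
  m2 = 0 → ∅
  m3 = 0 | a.0 → =a=> m4
  m4 = 0 | 0 → ∅
LTS(Q): 3 reachable states
  n0 = 0 | a.0 + (0 + 0 + b.0) → =a=> n1, =b=> n2
  n1 = 0 | 0 → ∅
  n2 = 0 → ∅
Run σ = ⟨ab⟩ on P: start {m0}
  step 1 (a): {m1}
  step 2 (b): {m4}
  ✓ P
Run σ = ⟨ab⟩ on Q: start {n0}
  step 1 (a): {n1}
  step 2 (b): ∅  — Q cannot continue

ab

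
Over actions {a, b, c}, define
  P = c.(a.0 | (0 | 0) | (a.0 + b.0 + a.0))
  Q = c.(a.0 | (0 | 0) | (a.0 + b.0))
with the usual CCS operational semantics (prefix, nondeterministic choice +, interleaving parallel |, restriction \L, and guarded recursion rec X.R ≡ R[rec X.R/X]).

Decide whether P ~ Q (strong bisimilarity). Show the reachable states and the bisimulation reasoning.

LTS(P): 5 reachable states
  p0 = c.(a.0 | (0 | 0) | (a.0 + b.0 + a.0)) | =c=> p1
  p1 = a.0 | (0 | 0) | (a.0 + b.0 + a.0) | =a=> p2, =a=> p3, =b=> p3
  p2 = 0 | (0 | 0) | (a.0 + b.0 + a.0) | =a=> p4, =b=> p4
  p3 = a.0 | (0 | 0) | 0 | =a=> p4
  p4 = 0 | (0 | 0) | 0 | ·
LTS(Q): 5 reachable states
  q0 = c.(a.0 | (0 | 0) | (a.0 + b.0)) | =c=> q1
  q1 = a.0 | (0 | 0) | (a.0 + b.0) | =a=> q2, =a=> q3, =b=> q3
  q2 = 0 | (0 | 0) | (a.0 + b.0) | =a=> q4, =b=> q4
  q3 = a.0 | (0 | 0) | 0 | =a=> q4
  q4 = 0 | (0 | 0) | 0 | ·
Coarsest stable partition (strong bisimilarity classes):
  B0 = {p0, q0}
  B1 = {p1, q1}
  B2 = {p3, q3}
  B3 = {p4, q4}
  B4 = {p2, q2}
p0 ∈ B0, q0 ∈ B0 → same block

bisimilar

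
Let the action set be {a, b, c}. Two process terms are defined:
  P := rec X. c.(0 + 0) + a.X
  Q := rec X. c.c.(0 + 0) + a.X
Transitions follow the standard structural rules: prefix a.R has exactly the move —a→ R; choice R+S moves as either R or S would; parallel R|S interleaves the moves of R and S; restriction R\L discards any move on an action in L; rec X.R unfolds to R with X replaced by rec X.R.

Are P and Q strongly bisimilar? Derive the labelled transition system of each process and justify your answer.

Reachable graph of P (2 states):
  m0 = rec X. c.(0 + 0) + a.X :: ··a··> m0, ··c··> m1
  m1 = 0 + 0 :: stopped
Reachable graph of Q (3 states):
  n0 = rec X. c.c.(0 + 0) + a.X :: ··a··> n0, ··c··> n1
  n1 = c.(0 + 0) :: ··c··> n2
  n2 = 0 + 0 :: stopped
Bisimilarity quotient blocks:
  B0 = {m0}
  B1 = {m1, n2}
  B2 = {n0}
  B3 = {n1}
m0 ∈ B0, n0 ∈ B2 → different blocks

NO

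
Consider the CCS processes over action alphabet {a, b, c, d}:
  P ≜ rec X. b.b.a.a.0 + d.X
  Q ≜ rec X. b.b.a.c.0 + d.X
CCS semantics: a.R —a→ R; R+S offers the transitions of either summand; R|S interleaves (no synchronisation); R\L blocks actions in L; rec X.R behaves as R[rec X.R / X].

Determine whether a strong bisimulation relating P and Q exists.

P's transition system — 5 states:
  p0 = rec X. b.b.a.a.0 + d.X → -b-> p1, -d-> p0
  p1 = b.a.a.0 → -b-> p2
  p2 = a.a.0 → -a-> p3
  p3 = a.0 → -a-> p4
  p4 = 0 → deadlocked
Q's transition system — 5 states:
  q0 = rec X. b.b.a.c.0 + d.X → -b-> q1, -d-> q0
  q1 = b.a.c.0 → -b-> q2
  q2 = a.c.0 → -a-> q3
  q3 = c.0 → -c-> q4
  q4 = 0 → deadlocked
Coarsest stable partition (strong bisimilarity classes):
  B0 = {p0}
  B1 = {p1}
  B2 = {p2}
  B3 = {p3}
  B4 = {p4, q4}
  B5 = {q0}
  B6 = {q1}
  B7 = {q2}
  B8 = {q3}
p0 ∈ B0, q0 ∈ B5 → different blocks

NO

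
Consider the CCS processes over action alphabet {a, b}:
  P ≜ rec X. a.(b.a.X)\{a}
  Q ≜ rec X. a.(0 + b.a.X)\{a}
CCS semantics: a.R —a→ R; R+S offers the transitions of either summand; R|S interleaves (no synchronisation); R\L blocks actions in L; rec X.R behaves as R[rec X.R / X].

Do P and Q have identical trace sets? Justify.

Reachable graph of P (3 states):
  p0 = rec X. a.(b.a.X)\{a} | -a-> p1
  p1 = (b.a.(rec X. a.(b.a.X)\{a}))\{a} | -b-> p2
  p2 = (a.(rec X. a.(b.a.X)\{a}))\{a} | stopped
Reachable graph of Q (3 states):
  q0 = rec X. a.(0 + b.a.X)\{a} | -a-> q1
  q1 = (0 + b.a.(rec X. a.(0 + b.a.X)\{a}))\{a} | -b-> q2
  q2 = (a.(rec X. a.(0 + b.a.X)\{a}))\{a} | stopped
Bisimilarity quotient blocks:
  B0 = {p0, q0}
  B1 = {p1, q1}
  B2 = {p2, q2}
p0 ∈ B0, q0 ∈ B0 → same block
Bisimilar ⇒ trace-equivalent.

trace-equivalent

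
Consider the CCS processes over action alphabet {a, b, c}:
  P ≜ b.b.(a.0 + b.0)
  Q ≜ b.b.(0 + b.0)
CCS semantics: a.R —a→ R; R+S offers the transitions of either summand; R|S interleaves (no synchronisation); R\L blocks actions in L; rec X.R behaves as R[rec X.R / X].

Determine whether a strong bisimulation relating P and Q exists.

P ≁ Q

LTS(P): 4 reachable states
  m0 = b.b.(a.0 + b.0) has moves --b--▸ m1
  m1 = b.(a.0 + b.0) has moves --b--▸ m2
  m2 = a.0 + b.0 has moves --a--▸ m3, --b--▸ m3
  m3 = 0 has moves (no moves)
LTS(Q): 4 reachable states
  n0 = b.b.(0 + b.0) has moves --b--▸ n1
  n1 = b.(0 + b.0) has moves --b--▸ n2
  n2 = 0 + b.0 has moves --b--▸ n3
  n3 = 0 has moves (no moves)
Bisimilarity quotient blocks:
  B0 = {m0}
  B1 = {m1}
  B2 = {m2}
  B3 = {m3, n3}
  B4 = {n0}
  B5 = {n1}
  B6 = {n2}
m0 ∈ B0, n0 ∈ B4 → different blocks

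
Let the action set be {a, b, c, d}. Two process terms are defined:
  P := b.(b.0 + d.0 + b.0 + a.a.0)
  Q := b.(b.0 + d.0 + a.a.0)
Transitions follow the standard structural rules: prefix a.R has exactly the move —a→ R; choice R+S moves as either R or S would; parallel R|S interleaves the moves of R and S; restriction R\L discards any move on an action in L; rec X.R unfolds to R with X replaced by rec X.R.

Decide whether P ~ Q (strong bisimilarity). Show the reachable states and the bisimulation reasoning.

Reachable graph of P (4 states):
  p0 = b.(b.0 + d.0 + b.0 + a.a.0) | -b-> p1
  p1 = b.0 + d.0 + b.0 + a.a.0 | -a-> p2, -b-> p3, -d-> p3
  p2 = a.0 | -a-> p3
  p3 = 0 | ∅
Reachable graph of Q (4 states):
  q0 = b.(b.0 + d.0 + a.a.0) | -b-> q1
  q1 = b.0 + d.0 + a.a.0 | -a-> q2, -b-> q3, -d-> q3
  q2 = a.0 | -a-> q3
  q3 = 0 | ∅
Bisimilarity quotient blocks:
  B0 = {p0, q0}
  B1 = {p1, q1}
  B2 = {p3, q3}
  B3 = {p2, q2}
p0 ∈ B0, q0 ∈ B0 → same block

bisimilar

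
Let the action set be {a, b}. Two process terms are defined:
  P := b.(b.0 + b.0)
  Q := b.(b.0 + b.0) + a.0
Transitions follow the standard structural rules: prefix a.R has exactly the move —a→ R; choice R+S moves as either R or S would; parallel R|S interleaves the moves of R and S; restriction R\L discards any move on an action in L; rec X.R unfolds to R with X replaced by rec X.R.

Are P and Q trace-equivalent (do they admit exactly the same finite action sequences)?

trace-distinct — witness ⟨a⟩

P's transition system — 3 states:
  s0 = b.(b.0 + b.0) | -b-> s1
  s1 = b.0 + b.0 | -b-> s2
  s2 = 0 | ·
Q's transition system — 3 states:
  t0 = b.(b.0 + b.0) + a.0 | -a-> t1, -b-> t2
  t1 = 0 | ·
  t2 = b.0 + b.0 | -b-> t1
Executing a from Q (initial set {t0}):
  step 1 (a): {t1}
  — Q admits the full trace.
Executing a from P (initial set {s0}):
  step 1 (a): no successor for P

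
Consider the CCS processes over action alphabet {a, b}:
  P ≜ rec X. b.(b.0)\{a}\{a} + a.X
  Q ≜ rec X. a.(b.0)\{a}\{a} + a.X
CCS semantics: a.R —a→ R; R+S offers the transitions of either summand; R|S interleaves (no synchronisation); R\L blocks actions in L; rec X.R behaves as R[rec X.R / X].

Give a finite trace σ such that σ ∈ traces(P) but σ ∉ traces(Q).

b

Reachable graph of P (3 states):
  u0 = rec X. b.(b.0)\{a}\{a} + a.X :: =a=> u0, =b=> u1
  u1 = (b.0)\{a}\{a} :: =b=> u2
  u2 = 0\{a}\{a} :: ∅
Reachable graph of Q (3 states):
  v0 = rec X. a.(b.0)\{a}\{a} + a.X :: =a=> v0, =a=> v1
  v1 = (b.0)\{a}\{a} :: =b=> v2
  v2 = 0\{a}\{a} :: ∅
Trace ⟨b⟩ through P, begin at {u0}:
  [1] b ⇒ {u1}
  P completes σ.
Trace ⟨b⟩ through Q, begin at {v0}:
  [1] b ⇒ no successor for Q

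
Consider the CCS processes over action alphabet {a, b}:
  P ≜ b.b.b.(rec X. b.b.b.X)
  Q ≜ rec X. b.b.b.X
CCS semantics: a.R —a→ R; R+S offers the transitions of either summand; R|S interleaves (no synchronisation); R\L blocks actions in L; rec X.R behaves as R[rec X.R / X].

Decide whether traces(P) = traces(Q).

P's transition system — 4 states:
  s0 = b.b.b.(rec X. b.b.b.X) has moves -b-> s1
  s1 = b.b.(rec X. b.b.b.X) has moves -b-> s2
  s2 = b.(rec X. b.b.b.X) has moves -b-> s3
  s3 = rec X. b.b.b.X has moves -b-> s1
Q's transition system — 3 states:
  t0 = rec X. b.b.b.X has moves -b-> t1
  t1 = b.b.(rec X. b.b.b.X) has moves -b-> t2
  t2 = b.(rec X. b.b.b.X) has moves -b-> t0
Partition-refinement fixed point:
  B0 = {s0, s1, s2, s3, t0, t1, t2}
s0 ∈ B0, t0 ∈ B0 → same block
Bisimilar ⇒ trace-equivalent.

YES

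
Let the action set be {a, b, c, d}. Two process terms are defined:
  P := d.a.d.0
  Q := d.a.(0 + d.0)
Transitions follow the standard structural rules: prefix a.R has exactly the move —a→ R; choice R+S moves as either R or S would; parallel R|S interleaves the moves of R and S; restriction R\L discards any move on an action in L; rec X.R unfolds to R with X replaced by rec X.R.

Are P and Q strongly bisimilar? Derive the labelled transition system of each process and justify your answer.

P's transition system — 4 states:
  m0 = d.a.d.0 :: -d-> m1
  m1 = a.d.0 :: -a-> m2
  m2 = d.0 :: -d-> m3
  m3 = 0 :: (no moves)
Q's transition system — 4 states:
  n0 = d.a.(0 + d.0) :: -d-> n1
  n1 = a.(0 + d.0) :: -a-> n2
  n2 = 0 + d.0 :: -d-> n3
  n3 = 0 :: (no moves)
Partition-refinement fixed point:
  B0 = {m0, n0}
  B1 = {m1, n1}
  B2 = {m2, n2}
  B3 = {m3, n3}
m0 ∈ B0, n0 ∈ B0 → same block

P ~ Q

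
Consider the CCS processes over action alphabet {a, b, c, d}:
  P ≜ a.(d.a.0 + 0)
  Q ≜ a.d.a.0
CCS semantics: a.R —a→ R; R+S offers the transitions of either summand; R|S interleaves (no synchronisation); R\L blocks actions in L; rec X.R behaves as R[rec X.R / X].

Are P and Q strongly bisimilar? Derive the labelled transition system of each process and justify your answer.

YES

Reachable graph of P (4 states):
  u0 = a.(d.a.0 + 0) → ··a··> u1
  u1 = d.a.0 + 0 → ··d··> u2
  u2 = a.0 → ··a··> u3
  u3 = 0 → deadlocked
Reachable graph of Q (4 states):
  v0 = a.d.a.0 → ··a··> v1
  v1 = d.a.0 → ··d··> v2
  v2 = a.0 → ··a··> v3
  v3 = 0 → deadlocked
Partition-refinement fixed point:
  B0 = {u0, v0}
  B1 = {u1, v1}
  B2 = {u2, v2}
  B3 = {u3, v3}
u0 ∈ B0, v0 ∈ B0 → same block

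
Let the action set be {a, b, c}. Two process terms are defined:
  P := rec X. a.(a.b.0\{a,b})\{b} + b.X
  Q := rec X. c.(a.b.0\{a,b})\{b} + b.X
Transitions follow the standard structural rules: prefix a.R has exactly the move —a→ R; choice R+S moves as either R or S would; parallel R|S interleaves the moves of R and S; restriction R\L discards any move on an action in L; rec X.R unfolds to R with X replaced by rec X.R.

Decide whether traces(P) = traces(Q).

P's transition system — 3 states:
  p0 = rec X. a.(a.b.0\{a,b})\{b} + b.X :: ··a··> p1, ··b··> p0
  p1 = (a.b.0\{a,b})\{b} :: ··a··> p2
  p2 = (b.0\{a,b})\{b} :: ·
Q's transition system — 3 states:
  q0 = rec X. c.(a.b.0\{a,b})\{b} + b.X :: ··b··> q0, ··c··> q1
  q1 = (a.b.0\{a,b})\{b} :: ··a··> q2
  q2 = (b.0\{a,b})\{b} :: ·
Run σ = ⟨a⟩ on P: start {p0}
  after a @ step 1: {p1}
  — P admits the full trace.
Run σ = ⟨a⟩ on Q: start {q0}
  after a @ step 1: no successor for Q

traces(P) ≠ traces(Q) — witness ⟨a⟩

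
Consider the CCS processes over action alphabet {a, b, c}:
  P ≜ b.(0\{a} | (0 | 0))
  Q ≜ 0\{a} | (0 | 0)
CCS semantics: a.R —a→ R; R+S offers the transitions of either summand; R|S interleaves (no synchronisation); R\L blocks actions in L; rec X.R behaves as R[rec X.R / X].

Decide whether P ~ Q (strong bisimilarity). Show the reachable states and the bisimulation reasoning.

NO

LTS(P): 2 reachable states
  m0 = b.(0\{a} | (0 | 0)) | ··b··> m1
  m1 = 0\{a} | (0 | 0) | stopped
LTS(Q): 1 reachable states
  n0 = 0\{a} | (0 | 0) | stopped
Coarsest stable partition (strong bisimilarity classes):
  B0 = {m0}
  B1 = {m1, n0}
m0 ∈ B0, n0 ∈ B1 → different blocks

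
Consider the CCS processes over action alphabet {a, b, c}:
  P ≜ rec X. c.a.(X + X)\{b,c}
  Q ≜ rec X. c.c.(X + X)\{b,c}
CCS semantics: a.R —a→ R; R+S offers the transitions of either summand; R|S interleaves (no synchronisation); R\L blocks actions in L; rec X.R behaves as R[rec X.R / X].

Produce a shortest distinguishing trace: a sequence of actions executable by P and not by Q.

ca

P's transition system — 3 states:
  m0 = rec X. c.a.(X + X)\{b,c} has moves --c--▸ m1
  m1 = a.((rec X. c.a.(X + X)\{b,c}) + (rec X. c.a.(X + X)\{b,c}))\{b,c} has moves --a--▸ m2
  m2 = ((rec X. c.a.(X + X)\{b,c}) + (rec X. c.a.(X + X)\{b,c}))\{b,c} has moves ∅
Q's transition system — 3 states:
  n0 = rec X. c.c.(X + X)\{b,c} has moves --c--▸ n1
  n1 = c.((rec X. c.c.(X + X)\{b,c}) + (rec X. c.c.(X + X)\{b,c}))\{b,c} has moves --c--▸ n2
  n2 = ((rec X. c.c.(X + X)\{b,c}) + (rec X. c.c.(X + X)\{b,c}))\{b,c} has moves ∅
Executing ca from P (initial set {m0}):
  [1] c ⇒ {m1}
  [2] a ⇒ {m2}
  ✓ P
Executing ca from Q (initial set {n0}):
  [1] c ⇒ {n1}
  [2] a ⇒ ∅  — Q cannot continue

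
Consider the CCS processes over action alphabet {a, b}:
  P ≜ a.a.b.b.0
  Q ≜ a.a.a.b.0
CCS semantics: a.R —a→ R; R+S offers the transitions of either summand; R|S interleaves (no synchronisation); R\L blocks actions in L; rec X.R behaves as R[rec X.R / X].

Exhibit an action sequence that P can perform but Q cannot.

Reachable graph of P (5 states):
  m0 = a.a.b.b.0 ⊢ --a--▸ m1
  m1 = a.b.b.0 ⊢ --a--▸ m2
  m2 = b.b.0 ⊢ --b--▸ m3
  m3 = b.0 ⊢ --b--▸ m4
  m4 = 0 ⊢ stopped
Reachable graph of Q (5 states):
  n0 = a.a.a.b.0 ⊢ --a--▸ n1
  n1 = a.a.b.0 ⊢ --a--▸ n2
  n2 = a.b.0 ⊢ --a--▸ n3
  n3 = b.0 ⊢ --b--▸ n4
  n4 = 0 ⊢ stopped
Run σ = ⟨aab⟩ on P: start {m0}
  [1] a ⇒ {m1}
  [2] a ⇒ {m2}
  [3] b ⇒ {m3}
  — P admits the full trace.
Run σ = ⟨aab⟩ on Q: start {n0}
  [1] a ⇒ {n1}
  [2] a ⇒ {n2}
  [3] b ⇒ no successor for Q

aab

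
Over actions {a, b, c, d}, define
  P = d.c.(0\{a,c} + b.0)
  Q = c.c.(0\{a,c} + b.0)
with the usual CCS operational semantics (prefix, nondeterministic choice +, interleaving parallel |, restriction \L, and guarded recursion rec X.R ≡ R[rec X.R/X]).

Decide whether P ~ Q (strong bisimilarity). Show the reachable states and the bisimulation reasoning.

LTS(P): 4 reachable states
  p0 = d.c.(0\{a,c} + b.0) | -d-> p1
  p1 = c.(0\{a,c} + b.0) | -c-> p2
  p2 = 0\{a,c} + b.0 | -b-> p3
  p3 = 0 | stopped
LTS(Q): 4 reachable states
  q0 = c.c.(0\{a,c} + b.0) | -c-> q1
  q1 = c.(0\{a,c} + b.0) | -c-> q2
  q2 = 0\{a,c} + b.0 | -b-> q3
  q3 = 0 | stopped
Partition-refinement fixed point:
  B0 = {p0}
  B1 = {p1, q1}
  B2 = {p2, q2}
  B3 = {p3, q3}
  B4 = {q0}
p0 ∈ B0, q0 ∈ B4 → different blocks

NO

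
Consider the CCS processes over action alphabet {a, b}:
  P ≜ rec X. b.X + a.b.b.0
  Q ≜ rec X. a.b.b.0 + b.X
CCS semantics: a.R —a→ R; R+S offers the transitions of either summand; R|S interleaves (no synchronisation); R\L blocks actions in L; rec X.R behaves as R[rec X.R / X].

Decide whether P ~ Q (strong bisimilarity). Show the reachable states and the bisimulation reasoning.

P ~ Q

P's transition system — 4 states:
  u0 = rec X. b.X + a.b.b.0 | -a-> u1, -b-> u0
  u1 = b.b.0 | -b-> u2
  u2 = b.0 | -b-> u3
  u3 = 0 | (no moves)
Q's transition system — 4 states:
  v0 = rec X. a.b.b.0 + b.X | -a-> v1, -b-> v0
  v1 = b.b.0 | -b-> v2
  v2 = b.0 | -b-> v3
  v3 = 0 | (no moves)
Bisimilarity quotient blocks:
  B0 = {u0, v0}
  B1 = {u1, v1}
  B2 = {u2, v2}
  B3 = {u3, v3}
u0 ∈ B0, v0 ∈ B0 → same block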